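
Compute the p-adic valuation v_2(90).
v_2(90) = 1

v_2(n) is the largest exponent k such that 2^k divides n. Factor out: 90 = 2^1 · 45. (Sign doesn't affect v_p.) So v_2(90) = 1.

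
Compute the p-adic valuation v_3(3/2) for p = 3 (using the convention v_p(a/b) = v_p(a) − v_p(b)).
v_3(3/2) = 1

Factor powers of 3 from the numerator and denominator of the reduced fraction: 3 = 3^1 · 1 and 2 = 3^0 · 2. Apply v_p(a/b) = v_p(a) − v_p(b): v_3(3/2) = 1 − 0 = 1.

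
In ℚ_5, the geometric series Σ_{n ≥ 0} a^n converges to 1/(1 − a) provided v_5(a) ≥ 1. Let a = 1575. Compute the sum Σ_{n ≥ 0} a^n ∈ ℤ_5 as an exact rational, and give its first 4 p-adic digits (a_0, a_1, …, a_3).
Σ a^n = 1/(1 − a) = -1/1574;  first 4 digits = (1, 0, 3, 2)

v_5(a) = 2 ≥ 1, so the series converges in ℤ_5 to 1/(1 − a) = 1/(1 − 1575) = -1/1574. Expand this rational in ℤ_5: compute digits iteratively via d_i = x_i mod 5, x_{i+1} = (x_i − d_i)/5. The first 4 digits are (1, 0, 3, 2).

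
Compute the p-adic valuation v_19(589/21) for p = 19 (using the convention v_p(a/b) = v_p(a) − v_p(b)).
v_19(589/21) = 1

Factor powers of 19 from the numerator and denominator of the reduced fraction: 589 = 19^1 · 31 and 21 = 19^0 · 21. Apply v_p(a/b) = v_p(a) − v_p(b): v_19(589/21) = 1 − 0 = 1.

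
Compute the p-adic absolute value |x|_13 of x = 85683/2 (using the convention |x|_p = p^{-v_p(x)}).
|85683/2|_13 = 1/28561

Step 1 — compute v_13(x) by factoring powers of 13 out of the numerator and denominator: v_13(85683/2) = 4. Step 2 — apply |x|_p = p^{-v_p(x)} = 13^{-4} = 1/28561.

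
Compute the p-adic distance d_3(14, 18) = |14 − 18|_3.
d_3(14, 18) = 1

Step 1 — x − y = 14 − 18 = -4. Step 2 — v_3(-4) = 0 (factor: -4 = −(3^0 · 4); the sign does not affect v_p). Step 3 — |x − y|_3 = 3^{0} = 1.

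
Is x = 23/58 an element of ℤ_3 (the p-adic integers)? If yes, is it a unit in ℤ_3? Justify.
x ∈ ℤ_3^× (unit); v_3(x) = 0

ℤ_3 = {x ∈ ℚ_3 : v_3(x) ≥ 0} and ℤ_3^× = {x ∈ ℤ_3 : v_3(x) = 0}. Here v_3(23/58) = v_3(num) − v_3(den) = 0; compare against these criteria.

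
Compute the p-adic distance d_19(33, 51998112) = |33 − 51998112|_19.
d_19(33, 51998112) = 1/2476099

Step 1 — x − y = 33 − 51998112 = -51998079. Step 2 — v_19(-51998079) = 5 (factor: -51998079 = −(19^5 · 21); the sign does not affect v_p). Step 3 — |x − y|_19 = 19^{-5} = 1/2476099.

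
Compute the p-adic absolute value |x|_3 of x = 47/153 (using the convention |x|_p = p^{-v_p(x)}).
|47/153|_3 = 9

Step 1 — compute v_3(x) by factoring powers of 3 out of the numerator and denominator: v_3(47/153) = -2. Step 2 — apply |x|_p = p^{-v_p(x)} = 3^{2} = 9.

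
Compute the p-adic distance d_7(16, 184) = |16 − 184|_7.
d_7(16, 184) = 1/7

Step 1 — x − y = 16 − 184 = -168. Step 2 — v_7(-168) = 1 (factor: -168 = −(7^1 · 24); the sign does not affect v_p). Step 3 — |x − y|_7 = 7^{-1} = 1/7.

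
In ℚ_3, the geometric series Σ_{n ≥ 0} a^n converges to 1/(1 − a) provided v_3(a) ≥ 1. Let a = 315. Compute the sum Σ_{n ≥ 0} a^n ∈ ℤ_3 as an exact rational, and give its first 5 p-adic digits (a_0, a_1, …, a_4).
Σ a^n = 1/(1 − a) = -1/314;  first 5 digits = (1, 0, 2, 2, 1)

v_3(a) = 2 ≥ 1, so the series converges in ℤ_3 to 1/(1 − a) = 1/(1 − 315) = -1/314. Expand this rational in ℤ_3: compute digits iteratively via d_i = x_i mod 3, x_{i+1} = (x_i − d_i)/3. The first 5 digits are (1, 0, 2, 2, 1).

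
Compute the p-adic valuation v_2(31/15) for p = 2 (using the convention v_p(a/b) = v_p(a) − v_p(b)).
v_2(31/15) = 0

Factor powers of 2 from the numerator and denominator of the reduced fraction: 31 = 2^0 · 31 and 15 = 2^0 · 15. Apply v_p(a/b) = v_p(a) − v_p(b): v_2(31/15) = 0 − 0 = 0.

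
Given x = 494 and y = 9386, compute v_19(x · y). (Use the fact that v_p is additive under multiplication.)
v_19(4636684) = 3

v_p(x) = 1 (factor: 494 = 19^1 · 26); v_p(y) = 2 (factor: 9386 = 19^2 · 26). Additivity: v_p(xy) = v_p(x) + v_p(y) = 1 + 2 = 3. (Direct check: xy = 4636684 = 19^3 · (676).)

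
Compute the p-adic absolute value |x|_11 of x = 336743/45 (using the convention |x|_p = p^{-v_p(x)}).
|336743/45|_11 = 1/14641

Step 1 — compute v_11(x) by factoring powers of 11 out of the numerator and denominator: v_11(336743/45) = 4. Step 2 — apply |x|_p = p^{-v_p(x)} = 11^{-4} = 1/14641.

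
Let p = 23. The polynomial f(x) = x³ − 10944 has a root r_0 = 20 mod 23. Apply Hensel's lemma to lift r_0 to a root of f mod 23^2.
r_1 = 227 (mod 529)

Hensel: r_{i+1} = r_i − f(r_i)/f′(r_i) mod 23^{i+2}, where f′(x) = 3x². Iterate:
  r_0 = 20 (mod 23)
  r_1 = 227 (mod 529)
Final: r = 227 with f(r) ≡ 0 mod 23^2.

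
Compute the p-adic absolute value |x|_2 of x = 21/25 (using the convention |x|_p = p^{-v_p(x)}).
|21/25|_2 = 1

Step 1 — compute v_2(x) by factoring powers of 2 out of the numerator and denominator: v_2(21/25) = 0. Step 2 — apply |x|_p = p^{-v_p(x)} = 2^{0} = 1.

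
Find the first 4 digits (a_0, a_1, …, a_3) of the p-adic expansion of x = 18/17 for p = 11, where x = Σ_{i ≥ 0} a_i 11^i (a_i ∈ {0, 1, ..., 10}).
(a_0, …, a_3) = (3, 5, 6, 2)

v_11(18/17) = 0 (numerator and denominator both coprime to 11), so x ∈ ℤ_11^×. Compute digits iteratively via a_i = x_i mod 11, x_{i+1} = (x_i − a_i)/11, with x_0 = x:
  x_0 = 18/17;  a_0 = 3;  x_1 = (x_0 − 3)/11 = -3/17
  x_1 = -3/17;  a_1 = 5;  x_2 = (x_1 − 5)/11 = -8/17
  x_2 = -8/17;  a_2 = 6;  x_3 = (x_2 − 6)/11 = -10/17
  x_3 = -10/17;  a_3 = 2;  x_4 = (x_3 − 2)/11 = -4/17
Digits: (3, 5, 6, 2).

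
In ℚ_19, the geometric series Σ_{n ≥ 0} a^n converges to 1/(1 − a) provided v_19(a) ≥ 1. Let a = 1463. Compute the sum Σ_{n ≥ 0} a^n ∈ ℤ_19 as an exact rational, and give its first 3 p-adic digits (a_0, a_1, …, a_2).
Σ a^n = 1/(1 − a) = -1/1462;  first 3 digits = (1, 1, 5)

v_19(a) = 1 ≥ 1, so the series converges in ℤ_19 to 1/(1 − a) = 1/(1 − 1463) = -1/1462. Expand this rational in ℤ_19: compute digits iteratively via d_i = x_i mod 19, x_{i+1} = (x_i − d_i)/19. The first 3 digits are (1, 1, 5).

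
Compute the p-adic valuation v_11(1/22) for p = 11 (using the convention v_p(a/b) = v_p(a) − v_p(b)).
v_11(1/22) = -1

Factor powers of 11 from the numerator and denominator of the reduced fraction: 1 = 11^0 · 1 and 22 = 11^1 · 2. Apply v_p(a/b) = v_p(a) − v_p(b): v_11(1/22) = 0 − 1 = -1.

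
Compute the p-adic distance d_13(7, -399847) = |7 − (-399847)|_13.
d_13(7, -399847) = 1/28561

Step 1 — x − y = 7 − (-399847) = 399854. Step 2 — v_13(399854) = 4 (factor: 399854 = (13^4 · 14); the sign does not affect v_p). Step 3 — |x − y|_13 = 13^{-4} = 1/28561.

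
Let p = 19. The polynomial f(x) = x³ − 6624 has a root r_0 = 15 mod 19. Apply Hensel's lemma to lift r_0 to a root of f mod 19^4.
r_3 = 102539 (mod 130321)

Hensel: r_{i+1} = r_i − f(r_i)/f′(r_i) mod 19^{i+2}, where f′(x) = 3x². Iterate:
  r_0 = 15 (mod 19)
  r_1 = 15 (mod 361)
  r_2 = 6513 (mod 6859)
  r_3 = 102539 (mod 130321)
Final: r = 102539 with f(r) ≡ 0 mod 19^4.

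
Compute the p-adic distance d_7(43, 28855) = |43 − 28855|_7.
d_7(43, 28855) = 1/2401

Step 1 — x − y = 43 − 28855 = -28812. Step 2 — v_7(-28812) = 4 (factor: -28812 = −(7^4 · 12); the sign does not affect v_p). Step 3 — |x − y|_7 = 7^{-4} = 1/2401.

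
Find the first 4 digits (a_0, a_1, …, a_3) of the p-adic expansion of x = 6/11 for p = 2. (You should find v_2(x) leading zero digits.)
(a_0, …, a_3) = (0, 1, 0, 0)

v_2(6/11) = 1, so a_0 = ... = a_0 = 0. Factor out: x = 2^1 · u with u = 3/11 a unit in ℤ_2. Expand u iteratively via a_{v+i} = u_i mod 2, u_{i+1} = (u_i − a_{v+i})/2:
  u_0 = 3/11;  a_1 = 1;  u_1 = (u_0 − 1)/2 = -4/11
  u_1 = -4/11;  a_2 = 0;  u_2 = (u_1 − 0)/2 = -2/11
  u_2 = -2/11;  a_3 = 0;  u_3 = (u_2 − 0)/2 = -1/11
Digits: (0, 1, 0, 0).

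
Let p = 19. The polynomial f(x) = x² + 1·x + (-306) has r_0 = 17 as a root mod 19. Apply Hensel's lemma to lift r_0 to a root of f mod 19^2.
r_1 = 17 (mod 361)

Hensel: r_{i+1} = r_i − f(r_i)·(f′(r_i))^{-1} mod 19^{i+2}, f′(x) = 2x + 1. Iterate:
  r_0 = 17 (mod 19)
  r_1 = 17 (mod 361)
Final: r = 17 satisfies f(r) ≡ 0 mod 19^2.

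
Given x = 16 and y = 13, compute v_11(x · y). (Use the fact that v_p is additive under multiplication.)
v_11(208) = 0

v_p(x) = 0 (factor: 16 = 11^0 · 16); v_p(y) = 0 (factor: 13 = 11^0 · 13). Additivity: v_p(xy) = v_p(x) + v_p(y) = 0 + 0 = 0. (Direct check: xy = 208 = 11^0 · (208).)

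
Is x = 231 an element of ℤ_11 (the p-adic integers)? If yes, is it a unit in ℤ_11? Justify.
x ∈ ℤ_11 but not a unit; v_11(x) = 1 > 0

ℤ_11 = {x ∈ ℚ_11 : v_11(x) ≥ 0} and ℤ_11^× = {x ∈ ℤ_11 : v_11(x) = 0}. Here v_11(231) = v_11(num) − v_11(den) = 1; compare against these criteria.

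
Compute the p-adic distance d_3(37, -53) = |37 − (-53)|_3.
d_3(37, -53) = 1/9

Step 1 — x − y = 37 − (-53) = 90. Step 2 — v_3(90) = 2 (factor: 90 = (3^2 · 10); the sign does not affect v_p). Step 3 — |x − y|_3 = 3^{-2} = 1/9.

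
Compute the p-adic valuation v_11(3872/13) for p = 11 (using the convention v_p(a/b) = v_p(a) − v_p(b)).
v_11(3872/13) = 2

Factor powers of 11 from the numerator and denominator of the reduced fraction: 3872 = 11^2 · 32 and 13 = 11^0 · 13. Apply v_p(a/b) = v_p(a) − v_p(b): v_11(3872/13) = 2 − 0 = 2.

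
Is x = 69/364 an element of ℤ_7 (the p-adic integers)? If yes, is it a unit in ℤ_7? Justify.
x ∉ ℤ_7 (v_7(x) = -1 < 0)

ℤ_7 = {x ∈ ℚ_7 : v_7(x) ≥ 0} and ℤ_7^× = {x ∈ ℤ_7 : v_7(x) = 0}. Here v_7(69/364) = v_7(num) − v_7(den) = -1; compare against these criteria.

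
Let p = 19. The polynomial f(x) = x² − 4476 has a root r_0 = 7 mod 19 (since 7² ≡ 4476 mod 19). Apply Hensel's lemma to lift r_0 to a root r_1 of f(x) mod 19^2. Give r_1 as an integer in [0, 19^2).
r_1 = 349 (mod 361)

Hensel's recurrence: r_{i+1} = r_i − f(r_i)·(f′(r_i))^{-1} mod 19^{i+2}, with f′(x) = 2x. Iterate:
  r_0 = 7 (mod 19)
  r_1 = 349 (mod 361)
Final: r_1 = 349, and one checks f(r_1) ≡ 0 mod 19^2.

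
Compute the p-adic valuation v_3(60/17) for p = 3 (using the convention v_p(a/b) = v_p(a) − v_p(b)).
v_3(60/17) = 1

Factor powers of 3 from the numerator and denominator of the reduced fraction: 60 = 3^1 · 20 and 17 = 3^0 · 17. Apply v_p(a/b) = v_p(a) − v_p(b): v_3(60/17) = 1 − 0 = 1.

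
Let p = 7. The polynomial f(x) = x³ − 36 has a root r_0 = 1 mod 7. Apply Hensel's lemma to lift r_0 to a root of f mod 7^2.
r_1 = 29 (mod 49)

Hensel: r_{i+1} = r_i − f(r_i)/f′(r_i) mod 7^{i+2}, where f′(x) = 3x². Iterate:
  r_0 = 1 (mod 7)
  r_1 = 29 (mod 49)
Final: r = 29 with f(r) ≡ 0 mod 7^2.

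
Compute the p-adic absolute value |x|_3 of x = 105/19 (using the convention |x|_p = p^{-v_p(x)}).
|105/19|_3 = 1/3

Step 1 — compute v_3(x) by factoring powers of 3 out of the numerator and denominator: v_3(105/19) = 1. Step 2 — apply |x|_p = p^{-v_p(x)} = 3^{-1} = 1/3.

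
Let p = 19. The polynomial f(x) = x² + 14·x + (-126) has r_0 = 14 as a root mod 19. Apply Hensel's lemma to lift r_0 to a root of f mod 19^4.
r_3 = 67635 (mod 130321)

Hensel: r_{i+1} = r_i − f(r_i)·(f′(r_i))^{-1} mod 19^{i+2}, f′(x) = 2x + 14. Iterate:
  r_0 = 14 (mod 19)
  r_1 = 128 (mod 361)
  r_2 = 5904 (mod 6859)
  r_3 = 67635 (mod 130321)
Final: r = 67635 satisfies f(r) ≡ 0 mod 19^4.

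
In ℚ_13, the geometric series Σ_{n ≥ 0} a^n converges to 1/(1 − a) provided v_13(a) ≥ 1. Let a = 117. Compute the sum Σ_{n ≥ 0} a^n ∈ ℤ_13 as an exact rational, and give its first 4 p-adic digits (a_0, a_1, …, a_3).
Σ a^n = 1/(1 − a) = -1/116;  first 4 digits = (1, 9, 3, 7)

v_13(a) = 1 ≥ 1, so the series converges in ℤ_13 to 1/(1 − a) = 1/(1 − 117) = -1/116. Expand this rational in ℤ_13: compute digits iteratively via d_i = x_i mod 13, x_{i+1} = (x_i − d_i)/13. The first 4 digits are (1, 9, 3, 7).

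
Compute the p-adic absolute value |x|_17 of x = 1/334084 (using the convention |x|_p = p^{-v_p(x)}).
|1/334084|_17 = 83521

Step 1 — compute v_17(x) by factoring powers of 17 out of the numerator and denominator: v_17(1/334084) = -4. Step 2 — apply |x|_p = p^{-v_p(x)} = 17^{4} = 83521.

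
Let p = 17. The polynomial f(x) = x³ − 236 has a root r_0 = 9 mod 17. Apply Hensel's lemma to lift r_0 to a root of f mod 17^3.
r_2 = 1471 (mod 4913)

Hensel: r_{i+1} = r_i − f(r_i)/f′(r_i) mod 17^{i+2}, where f′(x) = 3x². Iterate:
  r_0 = 9 (mod 17)
  r_1 = 26 (mod 289)
  r_2 = 1471 (mod 4913)
Final: r = 1471 with f(r) ≡ 0 mod 17^3.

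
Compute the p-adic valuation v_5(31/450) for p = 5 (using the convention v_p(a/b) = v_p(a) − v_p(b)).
v_5(31/450) = -2

Factor powers of 5 from the numerator and denominator of the reduced fraction: 31 = 5^0 · 31 and 450 = 5^2 · 18. Apply v_p(a/b) = v_p(a) − v_p(b): v_5(31/450) = 0 − 2 = -2.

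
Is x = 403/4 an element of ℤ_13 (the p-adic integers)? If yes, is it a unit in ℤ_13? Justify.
x ∈ ℤ_13 but not a unit; v_13(x) = 1 > 0

ℤ_13 = {x ∈ ℚ_13 : v_13(x) ≥ 0} and ℤ_13^× = {x ∈ ℤ_13 : v_13(x) = 0}. Here v_13(403/4) = v_13(num) − v_13(den) = 1; compare against these criteria.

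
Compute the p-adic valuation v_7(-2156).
v_7(-2156) = 2

v_7(n) is the largest exponent k such that 7^k divides n. Factor out: -2156 = -7^2 · 44. (Sign doesn't affect v_p.) So v_7(-2156) = 2.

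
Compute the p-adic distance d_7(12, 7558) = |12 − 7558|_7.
d_7(12, 7558) = 1/343

Step 1 — x − y = 12 − 7558 = -7546. Step 2 — v_7(-7546) = 3 (factor: -7546 = −(7^3 · 22); the sign does not affect v_p). Step 3 — |x − y|_7 = 7^{-3} = 1/343.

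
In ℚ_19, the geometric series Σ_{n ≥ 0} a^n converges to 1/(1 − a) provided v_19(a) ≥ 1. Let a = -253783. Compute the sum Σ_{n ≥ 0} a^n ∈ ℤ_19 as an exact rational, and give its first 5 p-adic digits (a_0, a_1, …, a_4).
Σ a^n = 1/(1 − a) = 1/253784;  first 5 digits = (1, 0, 0, 1, 17)

v_19(a) = 3 ≥ 1, so the series converges in ℤ_19 to 1/(1 − a) = 1/(1 − (-253783)) = 1/253784. Expand this rational in ℤ_19: compute digits iteratively via d_i = x_i mod 19, x_{i+1} = (x_i − d_i)/19. The first 5 digits are (1, 0, 0, 1, 17).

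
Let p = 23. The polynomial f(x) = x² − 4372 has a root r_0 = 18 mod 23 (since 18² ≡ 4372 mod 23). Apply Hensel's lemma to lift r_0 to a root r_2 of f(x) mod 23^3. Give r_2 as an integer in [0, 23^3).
r_2 = 10828 (mod 12167)

Hensel's recurrence: r_{i+1} = r_i − f(r_i)·(f′(r_i))^{-1} mod 23^{i+2}, with f′(x) = 2x. Iterate:
  r_0 = 18 (mod 23)
  r_1 = 248 (mod 529)
  r_2 = 10828 (mod 12167)
Final: r_2 = 10828, and one checks f(r_2) ≡ 0 mod 23^3.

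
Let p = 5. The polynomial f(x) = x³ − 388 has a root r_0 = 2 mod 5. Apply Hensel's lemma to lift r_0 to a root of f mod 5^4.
r_3 = 192 (mod 625)

Hensel: r_{i+1} = r_i − f(r_i)/f′(r_i) mod 5^{i+2}, where f′(x) = 3x². Iterate:
  r_0 = 2 (mod 5)
  r_1 = 17 (mod 25)
  r_2 = 67 (mod 125)
  r_3 = 192 (mod 625)
Final: r = 192 with f(r) ≡ 0 mod 5^4.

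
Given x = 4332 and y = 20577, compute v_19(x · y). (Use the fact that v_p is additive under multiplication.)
v_19(89139564) = 5

v_p(x) = 2 (factor: 4332 = 19^2 · 12); v_p(y) = 3 (factor: 20577 = 19^3 · 3). Additivity: v_p(xy) = v_p(x) + v_p(y) = 2 + 3 = 5. (Direct check: xy = 89139564 = 19^5 · (36).)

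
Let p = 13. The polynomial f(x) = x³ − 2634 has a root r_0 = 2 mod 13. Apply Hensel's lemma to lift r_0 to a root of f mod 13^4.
r_3 = 17318 (mod 28561)

Hensel: r_{i+1} = r_i − f(r_i)/f′(r_i) mod 13^{i+2}, where f′(x) = 3x². Iterate:
  r_0 = 2 (mod 13)
  r_1 = 80 (mod 169)
  r_2 = 1939 (mod 2197)
  r_3 = 17318 (mod 28561)
Final: r = 17318 with f(r) ≡ 0 mod 13^4.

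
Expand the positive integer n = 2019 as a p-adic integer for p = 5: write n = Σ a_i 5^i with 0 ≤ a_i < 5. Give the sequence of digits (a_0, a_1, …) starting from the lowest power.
(a_0, a_1, …) = (4, 3, 0, 1, 3)

Repeated division by 5 gives the digits low-to-high: 2019 = 4 + 3·5^1 + 1·5^3 + 3·5^4. Digit sequence: (4, 3, 0, 1, 3).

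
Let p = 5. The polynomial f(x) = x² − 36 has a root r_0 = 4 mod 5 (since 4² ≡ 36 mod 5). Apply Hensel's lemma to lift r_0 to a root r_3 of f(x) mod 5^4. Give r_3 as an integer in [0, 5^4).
r_3 = 619 (mod 625)

Hensel's recurrence: r_{i+1} = r_i − f(r_i)·(f′(r_i))^{-1} mod 5^{i+2}, with f′(x) = 2x. Iterate:
  r_0 = 4 (mod 5)
  r_1 = 19 (mod 25)
  r_2 = 119 (mod 125)
  r_3 = 619 (mod 625)
Final: r_3 = 619, and one checks f(r_3) ≡ 0 mod 5^4.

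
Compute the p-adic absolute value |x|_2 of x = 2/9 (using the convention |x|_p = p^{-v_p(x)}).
|2/9|_2 = 1/2

Step 1 — compute v_2(x) by factoring powers of 2 out of the numerator and denominator: v_2(2/9) = 1. Step 2 — apply |x|_p = p^{-v_p(x)} = 2^{-1} = 1/2.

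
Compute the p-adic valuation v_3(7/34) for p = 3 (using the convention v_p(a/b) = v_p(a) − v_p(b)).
v_3(7/34) = 0

Factor powers of 3 from the numerator and denominator of the reduced fraction: 7 = 3^0 · 7 and 34 = 3^0 · 34. Apply v_p(a/b) = v_p(a) − v_p(b): v_3(7/34) = 0 − 0 = 0.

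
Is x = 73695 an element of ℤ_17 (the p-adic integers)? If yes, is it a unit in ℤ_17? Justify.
x ∈ ℤ_17 but not a unit; v_17(x) = 3 > 0

ℤ_17 = {x ∈ ℚ_17 : v_17(x) ≥ 0} and ℤ_17^× = {x ∈ ℤ_17 : v_17(x) = 0}. Here v_17(73695) = v_17(num) − v_17(den) = 3; compare against these criteria.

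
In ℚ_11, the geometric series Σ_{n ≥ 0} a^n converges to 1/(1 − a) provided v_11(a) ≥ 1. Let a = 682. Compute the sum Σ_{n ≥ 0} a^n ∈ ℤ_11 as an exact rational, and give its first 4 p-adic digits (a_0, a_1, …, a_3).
Σ a^n = 1/(1 − a) = -1/681;  first 4 digits = (1, 7, 10, 10)

v_11(a) = 1 ≥ 1, so the series converges in ℤ_11 to 1/(1 − a) = 1/(1 − 682) = -1/681. Expand this rational in ℤ_11: compute digits iteratively via d_i = x_i mod 11, x_{i+1} = (x_i − d_i)/11. The first 4 digits are (1, 7, 10, 10).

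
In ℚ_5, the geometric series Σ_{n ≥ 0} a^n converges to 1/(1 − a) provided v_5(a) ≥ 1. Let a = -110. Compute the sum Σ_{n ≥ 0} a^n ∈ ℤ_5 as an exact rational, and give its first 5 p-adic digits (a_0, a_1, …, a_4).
Σ a^n = 1/(1 − a) = 1/111;  first 5 digits = (1, 3, 4, 2, 0)

v_5(a) = 1 ≥ 1, so the series converges in ℤ_5 to 1/(1 − a) = 1/(1 − (-110)) = 1/111. Expand this rational in ℤ_5: compute digits iteratively via d_i = x_i mod 5, x_{i+1} = (x_i − d_i)/5. The first 5 digits are (1, 3, 4, 2, 0).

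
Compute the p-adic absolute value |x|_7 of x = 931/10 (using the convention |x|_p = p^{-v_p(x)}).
|931/10|_7 = 1/49

Step 1 — compute v_7(x) by factoring powers of 7 out of the numerator and denominator: v_7(931/10) = 2. Step 2 — apply |x|_p = p^{-v_p(x)} = 7^{-2} = 1/49.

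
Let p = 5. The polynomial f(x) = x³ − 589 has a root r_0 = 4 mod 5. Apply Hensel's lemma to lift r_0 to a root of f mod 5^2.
r_1 = 4 (mod 25)

Hensel: r_{i+1} = r_i − f(r_i)/f′(r_i) mod 5^{i+2}, where f′(x) = 3x². Iterate:
  r_0 = 4 (mod 5)
  r_1 = 4 (mod 25)
Final: r = 4 with f(r) ≡ 0 mod 5^2.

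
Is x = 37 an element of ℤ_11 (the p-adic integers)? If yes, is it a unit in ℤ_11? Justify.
x ∈ ℤ_11^× (unit); v_11(x) = 0

ℤ_11 = {x ∈ ℚ_11 : v_11(x) ≥ 0} and ℤ_11^× = {x ∈ ℤ_11 : v_11(x) = 0}. Here v_11(37) = v_11(num) − v_11(den) = 0; compare against these criteria.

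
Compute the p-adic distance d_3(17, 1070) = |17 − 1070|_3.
d_3(17, 1070) = 1/81

Step 1 — x − y = 17 − 1070 = -1053. Step 2 — v_3(-1053) = 4 (factor: -1053 = −(3^4 · 13); the sign does not affect v_p). Step 3 — |x − y|_3 = 3^{-4} = 1/81.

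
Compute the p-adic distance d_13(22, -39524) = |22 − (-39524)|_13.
d_13(22, -39524) = 1/2197

Step 1 — x − y = 22 − (-39524) = 39546. Step 2 — v_13(39546) = 3 (factor: 39546 = (13^3 · 18); the sign does not affect v_p). Step 3 — |x − y|_13 = 13^{-3} = 1/2197.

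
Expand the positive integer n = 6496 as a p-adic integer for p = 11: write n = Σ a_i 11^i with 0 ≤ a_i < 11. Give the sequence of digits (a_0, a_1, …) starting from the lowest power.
(a_0, a_1, …) = (6, 7, 9, 4)

Repeated division by 11 gives the digits low-to-high: 6496 = 6 + 7·11^1 + 9·11^2 + 4·11^3. Digit sequence: (6, 7, 9, 4).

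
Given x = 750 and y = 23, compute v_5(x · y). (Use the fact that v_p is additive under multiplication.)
v_5(17250) = 3

v_p(x) = 3 (factor: 750 = 5^3 · 6); v_p(y) = 0 (factor: 23 = 5^0 · 23). Additivity: v_p(xy) = v_p(x) + v_p(y) = 3 + 0 = 3. (Direct check: xy = 17250 = 5^3 · (138).)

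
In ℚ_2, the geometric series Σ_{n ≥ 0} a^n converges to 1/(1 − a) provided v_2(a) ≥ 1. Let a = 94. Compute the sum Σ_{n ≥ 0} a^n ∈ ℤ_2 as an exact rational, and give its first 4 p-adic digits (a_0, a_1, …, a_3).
Σ a^n = 1/(1 − a) = -1/93;  first 4 digits = (1, 1, 0, 1)

v_2(a) = 1 ≥ 1, so the series converges in ℤ_2 to 1/(1 − a) = 1/(1 − 94) = -1/93. Expand this rational in ℤ_2: compute digits iteratively via d_i = x_i mod 2, x_{i+1} = (x_i − d_i)/2. The first 4 digits are (1, 1, 0, 1).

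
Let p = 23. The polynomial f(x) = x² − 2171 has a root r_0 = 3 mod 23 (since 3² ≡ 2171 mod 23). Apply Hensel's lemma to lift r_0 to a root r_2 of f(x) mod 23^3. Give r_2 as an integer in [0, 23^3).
r_2 = 2832 (mod 12167)

Hensel's recurrence: r_{i+1} = r_i − f(r_i)·(f′(r_i))^{-1} mod 23^{i+2}, with f′(x) = 2x. Iterate:
  r_0 = 3 (mod 23)
  r_1 = 187 (mod 529)
  r_2 = 2832 (mod 12167)
Final: r_2 = 2832, and one checks f(r_2) ≡ 0 mod 23^3.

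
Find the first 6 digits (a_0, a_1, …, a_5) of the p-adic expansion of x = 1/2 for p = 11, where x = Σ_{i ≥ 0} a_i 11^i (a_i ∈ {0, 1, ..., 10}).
(a_0, …, a_5) = (6, 5, 5, 5, 5, 5)

v_11(1/2) = 0 (numerator and denominator both coprime to 11), so x ∈ ℤ_11^×. Compute digits iteratively via a_i = x_i mod 11, x_{i+1} = (x_i − a_i)/11, with x_0 = x:
  x_0 = 1/2;  a_0 = 6;  x_1 = (x_0 − 6)/11 = -1/2
  x_1 = -1/2;  a_1 = 5;  x_2 = (x_1 − 5)/11 = -1/2
  x_2 = -1/2;  a_2 = 5;  x_3 = (x_2 − 5)/11 = -1/2
  x_3 = -1/2;  a_3 = 5;  x_4 = (x_3 − 5)/11 = -1/2
  x_4 = -1/2;  a_4 = 5;  x_5 = (x_4 − 5)/11 = -1/2
  x_5 = -1/2;  a_5 = 5;  x_6 = (x_5 − 5)/11 = -1/2
Digits: (6, 5, 5, 5, 5, 5).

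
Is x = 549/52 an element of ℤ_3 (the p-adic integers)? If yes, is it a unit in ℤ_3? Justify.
x ∈ ℤ_3 but not a unit; v_3(x) = 2 > 0

ℤ_3 = {x ∈ ℚ_3 : v_3(x) ≥ 0} and ℤ_3^× = {x ∈ ℤ_3 : v_3(x) = 0}. Here v_3(549/52) = v_3(num) − v_3(den) = 2; compare against these criteria.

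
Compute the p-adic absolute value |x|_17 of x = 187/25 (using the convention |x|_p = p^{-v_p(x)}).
|187/25|_17 = 1/17

Step 1 — compute v_17(x) by factoring powers of 17 out of the numerator and denominator: v_17(187/25) = 1. Step 2 — apply |x|_p = p^{-v_p(x)} = 17^{-1} = 1/17.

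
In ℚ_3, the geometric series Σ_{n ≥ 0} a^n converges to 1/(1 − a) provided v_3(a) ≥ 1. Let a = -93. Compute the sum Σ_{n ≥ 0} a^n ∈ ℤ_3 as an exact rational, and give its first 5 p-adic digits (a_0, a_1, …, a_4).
Σ a^n = 1/(1 − a) = 1/94;  first 5 digits = (1, 2, 2, 0, 1)

v_3(a) = 1 ≥ 1, so the series converges in ℤ_3 to 1/(1 − a) = 1/(1 − (-93)) = 1/94. Expand this rational in ℤ_3: compute digits iteratively via d_i = x_i mod 3, x_{i+1} = (x_i − d_i)/3. The first 5 digits are (1, 2, 2, 0, 1).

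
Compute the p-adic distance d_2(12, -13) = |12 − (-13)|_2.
d_2(12, -13) = 1

Step 1 — x − y = 12 − (-13) = 25. Step 2 — v_2(25) = 0 (factor: 25 = (2^0 · 25); the sign does not affect v_p). Step 3 — |x − y|_2 = 2^{0} = 1.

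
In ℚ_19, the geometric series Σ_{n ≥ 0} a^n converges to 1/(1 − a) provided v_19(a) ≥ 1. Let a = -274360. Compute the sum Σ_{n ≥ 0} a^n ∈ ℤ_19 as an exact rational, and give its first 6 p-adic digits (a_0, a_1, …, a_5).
Σ a^n = 1/(1 − a) = 1/274361;  first 6 digits = (1, 0, 0, 17, 16, 18)

v_19(a) = 3 ≥ 1, so the series converges in ℤ_19 to 1/(1 − a) = 1/(1 − (-274360)) = 1/274361. Expand this rational in ℤ_19: compute digits iteratively via d_i = x_i mod 19, x_{i+1} = (x_i − d_i)/19. The first 6 digits are (1, 0, 0, 17, 16, 18).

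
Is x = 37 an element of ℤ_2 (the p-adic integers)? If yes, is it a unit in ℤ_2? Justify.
x ∈ ℤ_2^× (unit); v_2(x) = 0

ℤ_2 = {x ∈ ℚ_2 : v_2(x) ≥ 0} and ℤ_2^× = {x ∈ ℤ_2 : v_2(x) = 0}. Here v_2(37) = v_2(num) − v_2(den) = 0; compare against these criteria.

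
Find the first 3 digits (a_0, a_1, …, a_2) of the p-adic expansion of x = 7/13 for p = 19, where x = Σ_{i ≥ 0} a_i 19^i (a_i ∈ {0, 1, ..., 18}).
(a_0, …, a_2) = (2, 16, 5)

v_19(7/13) = 0 (numerator and denominator both coprime to 19), so x ∈ ℤ_19^×. Compute digits iteratively via a_i = x_i mod 19, x_{i+1} = (x_i − a_i)/19, with x_0 = x:
  x_0 = 7/13;  a_0 = 2;  x_1 = (x_0 − 2)/19 = -1/13
  x_1 = -1/13;  a_1 = 16;  x_2 = (x_1 − 16)/19 = -11/13
  x_2 = -11/13;  a_2 = 5;  x_3 = (x_2 − 5)/19 = -4/13
Digits: (2, 16, 5).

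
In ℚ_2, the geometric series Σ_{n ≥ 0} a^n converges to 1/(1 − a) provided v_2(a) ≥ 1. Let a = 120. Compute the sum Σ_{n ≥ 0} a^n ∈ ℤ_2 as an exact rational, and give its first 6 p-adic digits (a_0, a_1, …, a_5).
Σ a^n = 1/(1 − a) = -1/119;  first 6 digits = (1, 0, 0, 1, 1, 1)

v_2(a) = 3 ≥ 1, so the series converges in ℤ_2 to 1/(1 − a) = 1/(1 − 120) = -1/119. Expand this rational in ℤ_2: compute digits iteratively via d_i = x_i mod 2, x_{i+1} = (x_i − d_i)/2. The first 6 digits are (1, 0, 0, 1, 1, 1).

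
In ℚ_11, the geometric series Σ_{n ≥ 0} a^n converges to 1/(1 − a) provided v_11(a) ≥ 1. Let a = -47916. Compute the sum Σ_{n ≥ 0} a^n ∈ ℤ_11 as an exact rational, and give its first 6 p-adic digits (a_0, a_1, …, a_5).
Σ a^n = 1/(1 − a) = 1/47917;  first 6 digits = (1, 0, 0, 8, 7, 10)

v_11(a) = 3 ≥ 1, so the series converges in ℤ_11 to 1/(1 − a) = 1/(1 − (-47916)) = 1/47917. Expand this rational in ℤ_11: compute digits iteratively via d_i = x_i mod 11, x_{i+1} = (x_i − d_i)/11. The first 6 digits are (1, 0, 0, 8, 7, 10).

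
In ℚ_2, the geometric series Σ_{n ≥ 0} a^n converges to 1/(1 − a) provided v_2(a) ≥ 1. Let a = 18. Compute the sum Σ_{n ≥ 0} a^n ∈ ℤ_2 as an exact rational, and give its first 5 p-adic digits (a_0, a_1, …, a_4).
Σ a^n = 1/(1 − a) = -1/17;  first 5 digits = (1, 1, 1, 1, 0)

v_2(a) = 1 ≥ 1, so the series converges in ℤ_2 to 1/(1 − a) = 1/(1 − 18) = -1/17. Expand this rational in ℤ_2: compute digits iteratively via d_i = x_i mod 2, x_{i+1} = (x_i − d_i)/2. The first 5 digits are (1, 1, 1, 1, 0).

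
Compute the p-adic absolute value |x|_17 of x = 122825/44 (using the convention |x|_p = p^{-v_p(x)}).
|122825/44|_17 = 1/4913

Step 1 — compute v_17(x) by factoring powers of 17 out of the numerator and denominator: v_17(122825/44) = 3. Step 2 — apply |x|_p = p^{-v_p(x)} = 17^{-3} = 1/4913.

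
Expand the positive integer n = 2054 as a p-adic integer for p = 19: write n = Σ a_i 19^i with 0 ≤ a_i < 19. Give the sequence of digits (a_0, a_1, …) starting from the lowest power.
(a_0, a_1, …) = (2, 13, 5)

Repeated division by 19 gives the digits low-to-high: 2054 = 2 + 13·19^1 + 5·19^2. Digit sequence: (2, 13, 5).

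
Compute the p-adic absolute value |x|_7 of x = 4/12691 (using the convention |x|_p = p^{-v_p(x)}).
|4/12691|_7 = 343

Step 1 — compute v_7(x) by factoring powers of 7 out of the numerator and denominator: v_7(4/12691) = -3. Step 2 — apply |x|_p = p^{-v_p(x)} = 7^{3} = 343.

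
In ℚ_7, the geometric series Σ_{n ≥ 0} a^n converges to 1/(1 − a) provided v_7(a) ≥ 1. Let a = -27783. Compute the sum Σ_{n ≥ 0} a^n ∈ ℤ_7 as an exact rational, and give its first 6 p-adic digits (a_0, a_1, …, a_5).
Σ a^n = 1/(1 − a) = 1/27784;  first 6 digits = (1, 0, 0, 3, 2, 5)

v_7(a) = 3 ≥ 1, so the series converges in ℤ_7 to 1/(1 − a) = 1/(1 − (-27783)) = 1/27784. Expand this rational in ℤ_7: compute digits iteratively via d_i = x_i mod 7, x_{i+1} = (x_i − d_i)/7. The first 6 digits are (1, 0, 0, 3, 2, 5).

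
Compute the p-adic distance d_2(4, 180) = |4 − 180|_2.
d_2(4, 180) = 1/16

Step 1 — x − y = 4 − 180 = -176. Step 2 — v_2(-176) = 4 (factor: -176 = −(2^4 · 11); the sign does not affect v_p). Step 3 — |x − y|_2 = 2^{-4} = 1/16.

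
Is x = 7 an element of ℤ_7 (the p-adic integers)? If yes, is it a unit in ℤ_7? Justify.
x ∈ ℤ_7 but not a unit; v_7(x) = 1 > 0

ℤ_7 = {x ∈ ℚ_7 : v_7(x) ≥ 0} and ℤ_7^× = {x ∈ ℤ_7 : v_7(x) = 0}. Here v_7(7) = v_7(num) − v_7(den) = 1; compare against these criteria.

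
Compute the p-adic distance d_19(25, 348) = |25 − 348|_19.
d_19(25, 348) = 1/19

Step 1 — x − y = 25 − 348 = -323. Step 2 — v_19(-323) = 1 (factor: -323 = −(19^1 · 17); the sign does not affect v_p). Step 3 — |x − y|_19 = 19^{-1} = 1/19.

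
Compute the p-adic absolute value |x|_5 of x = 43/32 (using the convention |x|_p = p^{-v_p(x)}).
|43/32|_5 = 1

Step 1 — compute v_5(x) by factoring powers of 5 out of the numerator and denominator: v_5(43/32) = 0. Step 2 — apply |x|_p = p^{-v_p(x)} = 5^{0} = 1.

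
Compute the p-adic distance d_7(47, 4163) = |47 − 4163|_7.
d_7(47, 4163) = 1/343

Step 1 — x − y = 47 − 4163 = -4116. Step 2 — v_7(-4116) = 3 (factor: -4116 = −(7^3 · 12); the sign does not affect v_p). Step 3 — |x − y|_7 = 7^{-3} = 1/343.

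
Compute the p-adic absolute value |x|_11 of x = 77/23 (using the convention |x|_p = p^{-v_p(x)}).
|77/23|_11 = 1/11

Step 1 — compute v_11(x) by factoring powers of 11 out of the numerator and denominator: v_11(77/23) = 1. Step 2 — apply |x|_p = p^{-v_p(x)} = 11^{-1} = 1/11.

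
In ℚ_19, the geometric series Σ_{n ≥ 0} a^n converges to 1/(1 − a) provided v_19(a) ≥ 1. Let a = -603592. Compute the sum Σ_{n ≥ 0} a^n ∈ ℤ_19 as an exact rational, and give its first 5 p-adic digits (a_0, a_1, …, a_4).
Σ a^n = 1/(1 − a) = 1/603593;  first 5 digits = (1, 0, 0, 7, 14)

v_19(a) = 3 ≥ 1, so the series converges in ℤ_19 to 1/(1 − a) = 1/(1 − (-603592)) = 1/603593. Expand this rational in ℤ_19: compute digits iteratively via d_i = x_i mod 19, x_{i+1} = (x_i − d_i)/19. The first 5 digits are (1, 0, 0, 7, 14).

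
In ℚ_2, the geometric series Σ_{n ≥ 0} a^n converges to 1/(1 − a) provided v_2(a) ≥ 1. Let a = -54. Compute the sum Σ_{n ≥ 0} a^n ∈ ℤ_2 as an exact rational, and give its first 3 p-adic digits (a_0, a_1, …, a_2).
Σ a^n = 1/(1 − a) = 1/55;  first 3 digits = (1, 1, 1)

v_2(a) = 1 ≥ 1, so the series converges in ℤ_2 to 1/(1 − a) = 1/(1 − (-54)) = 1/55. Expand this rational in ℤ_2: compute digits iteratively via d_i = x_i mod 2, x_{i+1} = (x_i − d_i)/2. The first 3 digits are (1, 1, 1).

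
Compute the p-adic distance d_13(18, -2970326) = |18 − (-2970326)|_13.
d_13(18, -2970326) = 1/371293

Step 1 — x − y = 18 − (-2970326) = 2970344. Step 2 — v_13(2970344) = 5 (factor: 2970344 = (13^5 · 8); the sign does not affect v_p). Step 3 — |x − y|_13 = 13^{-5} = 1/371293.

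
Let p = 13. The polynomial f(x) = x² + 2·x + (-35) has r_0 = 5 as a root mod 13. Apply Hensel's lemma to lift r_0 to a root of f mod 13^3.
r_2 = 5 (mod 2197)

Hensel: r_{i+1} = r_i − f(r_i)·(f′(r_i))^{-1} mod 13^{i+2}, f′(x) = 2x + 2. Iterate:
  r_0 = 5 (mod 13)
  r_1 = 5 (mod 169)
  r_2 = 5 (mod 2197)
Final: r = 5 satisfies f(r) ≡ 0 mod 13^3.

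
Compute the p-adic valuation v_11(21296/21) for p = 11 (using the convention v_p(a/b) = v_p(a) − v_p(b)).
v_11(21296/21) = 3

Factor powers of 11 from the numerator and denominator of the reduced fraction: 21296 = 11^3 · 16 and 21 = 11^0 · 21. Apply v_p(a/b) = v_p(a) − v_p(b): v_11(21296/21) = 3 − 0 = 3.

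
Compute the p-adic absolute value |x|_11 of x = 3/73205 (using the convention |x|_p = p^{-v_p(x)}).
|3/73205|_11 = 14641

Step 1 — compute v_11(x) by factoring powers of 11 out of the numerator and denominator: v_11(3/73205) = -4. Step 2 — apply |x|_p = p^{-v_p(x)} = 11^{4} = 14641.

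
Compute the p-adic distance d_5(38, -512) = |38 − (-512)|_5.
d_5(38, -512) = 1/25

Step 1 — x − y = 38 − (-512) = 550. Step 2 — v_5(550) = 2 (factor: 550 = (5^2 · 22); the sign does not affect v_p). Step 3 — |x − y|_5 = 5^{-2} = 1/25.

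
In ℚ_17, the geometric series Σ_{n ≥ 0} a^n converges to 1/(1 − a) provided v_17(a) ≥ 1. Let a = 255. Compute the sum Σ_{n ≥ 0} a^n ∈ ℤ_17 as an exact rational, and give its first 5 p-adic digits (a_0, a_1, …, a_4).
Σ a^n = 1/(1 − a) = -1/254;  first 5 digits = (1, 15, 4, 5, 11)

v_17(a) = 1 ≥ 1, so the series converges in ℤ_17 to 1/(1 − a) = 1/(1 − 255) = -1/254. Expand this rational in ℤ_17: compute digits iteratively via d_i = x_i mod 17, x_{i+1} = (x_i − d_i)/17. The first 5 digits are (1, 15, 4, 5, 11).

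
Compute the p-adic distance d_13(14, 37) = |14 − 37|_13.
d_13(14, 37) = 1

Step 1 — x − y = 14 − 37 = -23. Step 2 — v_13(-23) = 0 (factor: -23 = −(13^0 · 23); the sign does not affect v_p). Step 3 — |x − y|_13 = 13^{0} = 1.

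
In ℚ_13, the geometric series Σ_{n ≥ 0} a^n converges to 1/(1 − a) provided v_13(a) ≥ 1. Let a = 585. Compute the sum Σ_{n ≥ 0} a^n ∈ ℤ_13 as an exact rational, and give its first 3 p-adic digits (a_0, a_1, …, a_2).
Σ a^n = 1/(1 − a) = -1/584;  first 3 digits = (1, 6, 0)

v_13(a) = 1 ≥ 1, so the series converges in ℤ_13 to 1/(1 − a) = 1/(1 − 585) = -1/584. Expand this rational in ℤ_13: compute digits iteratively via d_i = x_i mod 13, x_{i+1} = (x_i − d_i)/13. The first 3 digits are (1, 6, 0).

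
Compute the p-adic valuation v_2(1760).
v_2(1760) = 5

v_2(n) is the largest exponent k such that 2^k divides n. Factor out: 1760 = 2^5 · 55. (Sign doesn't affect v_p.) So v_2(1760) = 5.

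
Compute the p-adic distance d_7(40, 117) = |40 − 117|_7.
d_7(40, 117) = 1/7

Step 1 — x − y = 40 − 117 = -77. Step 2 — v_7(-77) = 1 (factor: -77 = −(7^1 · 11); the sign does not affect v_p). Step 3 — |x − y|_7 = 7^{-1} = 1/7.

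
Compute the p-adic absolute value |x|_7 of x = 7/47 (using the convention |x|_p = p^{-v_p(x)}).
|7/47|_7 = 1/7

Step 1 — compute v_7(x) by factoring powers of 7 out of the numerator and denominator: v_7(7/47) = 1. Step 2 — apply |x|_p = p^{-v_p(x)} = 7^{-1} = 1/7.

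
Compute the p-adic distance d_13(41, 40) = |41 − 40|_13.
d_13(41, 40) = 1

Step 1 — x − y = 41 − 40 = 1. Step 2 — v_13(1) = 0 (factor: 1 = (13^0 · 1); the sign does not affect v_p). Step 3 — |x − y|_13 = 13^{0} = 1.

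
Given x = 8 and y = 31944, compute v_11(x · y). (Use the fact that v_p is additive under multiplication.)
v_11(255552) = 3

v_p(x) = 0 (factor: 8 = 11^0 · 8); v_p(y) = 3 (factor: 31944 = 11^3 · 24). Additivity: v_p(xy) = v_p(x) + v_p(y) = 0 + 3 = 3. (Direct check: xy = 255552 = 11^3 · (192).)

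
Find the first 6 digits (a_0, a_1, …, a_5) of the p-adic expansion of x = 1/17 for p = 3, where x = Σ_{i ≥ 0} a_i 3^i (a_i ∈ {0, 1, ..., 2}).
(a_0, …, a_5) = (2, 2, 0, 2, 1, 1)

v_3(1/17) = 0 (numerator and denominator both coprime to 3), so x ∈ ℤ_3^×. Compute digits iteratively via a_i = x_i mod 3, x_{i+1} = (x_i − a_i)/3, with x_0 = x:
  x_0 = 1/17;  a_0 = 2;  x_1 = (x_0 − 2)/3 = -11/17
  x_1 = -11/17;  a_1 = 2;  x_2 = (x_1 − 2)/3 = -15/17
  x_2 = -15/17;  a_2 = 0;  x_3 = (x_2 − 0)/3 = -5/17
  x_3 = -5/17;  a_3 = 2;  x_4 = (x_3 − 2)/3 = -13/17
  x_4 = -13/17;  a_4 = 1;  x_5 = (x_4 − 1)/3 = -10/17
  x_5 = -10/17;  a_5 = 1;  x_6 = (x_5 − 1)/3 = -9/17
Digits: (2, 2, 0, 2, 1, 1).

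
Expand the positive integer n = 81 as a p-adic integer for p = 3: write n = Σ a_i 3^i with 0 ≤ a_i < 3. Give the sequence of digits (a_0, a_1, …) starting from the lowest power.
(a_0, a_1, …) = (0, 0, 0, 0, 1)

Repeated division by 3 gives the digits low-to-high: 81 = 1·3^4. Digit sequence: (0, 0, 0, 0, 1).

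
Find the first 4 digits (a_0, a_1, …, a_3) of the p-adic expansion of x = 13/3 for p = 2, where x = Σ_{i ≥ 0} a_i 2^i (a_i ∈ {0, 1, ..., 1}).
(a_0, …, a_3) = (1, 1, 1, 1)

v_2(13/3) = 0 (numerator and denominator both coprime to 2), so x ∈ ℤ_2^×. Compute digits iteratively via a_i = x_i mod 2, x_{i+1} = (x_i − a_i)/2, with x_0 = x:
  x_0 = 13/3;  a_0 = 1;  x_1 = (x_0 − 1)/2 = 5/3
  x_1 = 5/3;  a_1 = 1;  x_2 = (x_1 − 1)/2 = 1/3
  x_2 = 1/3;  a_2 = 1;  x_3 = (x_2 − 1)/2 = -1/3
  x_3 = -1/3;  a_3 = 1;  x_4 = (x_3 − 1)/2 = -2/3
Digits: (1, 1, 1, 1).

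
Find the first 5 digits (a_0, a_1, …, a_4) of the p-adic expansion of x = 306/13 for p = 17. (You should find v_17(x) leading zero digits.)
(a_0, …, a_4) = (0, 4, 9, 6, 14)

v_17(306/13) = 1, so a_0 = ... = a_0 = 0. Factor out: x = 17^1 · u with u = 18/13 a unit in ℤ_17. Expand u iteratively via a_{v+i} = u_i mod 17, u_{i+1} = (u_i − a_{v+i})/17:
  u_0 = 18/13;  a_1 = 4;  u_1 = (u_0 − 4)/17 = -2/13
  u_1 = -2/13;  a_2 = 9;  u_2 = (u_1 − 9)/17 = -7/13
  u_2 = -7/13;  a_3 = 6;  u_3 = (u_2 − 6)/17 = -5/13
  u_3 = -5/13;  a_4 = 14;  u_4 = (u_3 − 14)/17 = -11/13
Digits: (0, 4, 9, 6, 14).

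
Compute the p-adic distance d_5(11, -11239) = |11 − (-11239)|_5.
d_5(11, -11239) = 1/625

Step 1 — x − y = 11 − (-11239) = 11250. Step 2 — v_5(11250) = 4 (factor: 11250 = (5^4 · 18); the sign does not affect v_p). Step 3 — |x − y|_5 = 5^{-4} = 1/625.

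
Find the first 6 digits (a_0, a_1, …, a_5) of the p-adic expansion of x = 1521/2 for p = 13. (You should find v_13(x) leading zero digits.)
(a_0, …, a_5) = (0, 0, 11, 6, 6, 6)

v_13(1521/2) = 2, so a_0 = ... = a_1 = 0. Factor out: x = 13^2 · u with u = 9/2 a unit in ℤ_13. Expand u iteratively via a_{v+i} = u_i mod 13, u_{i+1} = (u_i − a_{v+i})/13:
  u_0 = 9/2;  a_2 = 11;  u_1 = (u_0 − 11)/13 = -1/2
  u_1 = -1/2;  a_3 = 6;  u_2 = (u_1 − 6)/13 = -1/2
  u_2 = -1/2;  a_4 = 6;  u_3 = (u_2 − 6)/13 = -1/2
  u_3 = -1/2;  a_5 = 6;  u_4 = (u_3 − 6)/13 = -1/2
Digits: (0, 0, 11, 6, 6, 6).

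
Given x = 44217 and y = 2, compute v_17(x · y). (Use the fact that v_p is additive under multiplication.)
v_17(88434) = 3

v_p(x) = 3 (factor: 44217 = 17^3 · 9); v_p(y) = 0 (factor: 2 = 17^0 · 2). Additivity: v_p(xy) = v_p(x) + v_p(y) = 3 + 0 = 3. (Direct check: xy = 88434 = 17^3 · (18).)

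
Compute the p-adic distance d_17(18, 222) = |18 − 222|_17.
d_17(18, 222) = 1/17

Step 1 — x − y = 18 − 222 = -204. Step 2 — v_17(-204) = 1 (factor: -204 = −(17^1 · 12); the sign does not affect v_p). Step 3 — |x − y|_17 = 17^{-1} = 1/17.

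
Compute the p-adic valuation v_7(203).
v_7(203) = 1

v_7(n) is the largest exponent k such that 7^k divides n. Factor out: 203 = 7^1 · 29. (Sign doesn't affect v_p.) So v_7(203) = 1.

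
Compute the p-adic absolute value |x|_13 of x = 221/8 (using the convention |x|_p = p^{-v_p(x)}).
|221/8|_13 = 1/13

Step 1 — compute v_13(x) by factoring powers of 13 out of the numerator and denominator: v_13(221/8) = 1. Step 2 — apply |x|_p = p^{-v_p(x)} = 13^{-1} = 1/13.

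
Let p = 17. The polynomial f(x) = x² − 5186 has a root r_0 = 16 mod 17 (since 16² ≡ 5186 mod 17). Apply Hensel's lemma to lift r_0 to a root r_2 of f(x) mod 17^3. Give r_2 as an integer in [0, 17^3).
r_2 = 4198 (mod 4913)

Hensel's recurrence: r_{i+1} = r_i − f(r_i)·(f′(r_i))^{-1} mod 17^{i+2}, with f′(x) = 2x. Iterate:
  r_0 = 16 (mod 17)
  r_1 = 152 (mod 289)
  r_2 = 4198 (mod 4913)
Final: r_2 = 4198, and one checks f(r_2) ≡ 0 mod 17^3.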